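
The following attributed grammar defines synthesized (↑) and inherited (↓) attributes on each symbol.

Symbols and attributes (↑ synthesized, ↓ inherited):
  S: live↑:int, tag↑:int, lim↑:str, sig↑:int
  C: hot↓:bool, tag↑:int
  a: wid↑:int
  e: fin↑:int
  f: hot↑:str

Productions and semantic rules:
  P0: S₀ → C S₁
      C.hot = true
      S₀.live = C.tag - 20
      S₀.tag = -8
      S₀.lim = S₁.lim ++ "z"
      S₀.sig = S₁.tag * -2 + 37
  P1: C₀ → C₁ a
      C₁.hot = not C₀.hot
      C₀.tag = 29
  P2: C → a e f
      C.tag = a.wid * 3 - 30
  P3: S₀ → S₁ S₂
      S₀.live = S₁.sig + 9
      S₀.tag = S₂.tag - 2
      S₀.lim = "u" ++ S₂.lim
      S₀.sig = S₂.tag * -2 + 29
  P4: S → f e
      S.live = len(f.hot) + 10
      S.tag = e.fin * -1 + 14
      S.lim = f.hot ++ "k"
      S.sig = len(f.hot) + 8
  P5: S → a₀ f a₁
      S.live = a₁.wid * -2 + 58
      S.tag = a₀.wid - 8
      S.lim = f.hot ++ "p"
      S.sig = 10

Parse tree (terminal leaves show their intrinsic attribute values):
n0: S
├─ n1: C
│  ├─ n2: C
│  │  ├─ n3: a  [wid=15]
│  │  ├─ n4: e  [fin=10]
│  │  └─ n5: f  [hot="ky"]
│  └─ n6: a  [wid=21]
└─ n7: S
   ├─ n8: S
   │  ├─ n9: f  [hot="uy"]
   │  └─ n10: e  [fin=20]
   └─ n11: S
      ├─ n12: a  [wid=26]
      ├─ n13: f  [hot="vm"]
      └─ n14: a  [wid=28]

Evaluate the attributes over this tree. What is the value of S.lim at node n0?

"uvmpz"

1. n1.hot = true  [true]
2. n2.hot = false  [not C₀.hot]
3. n3.wid = 15  [terminal]
4. n4.fin = 10  [terminal]
5. n5.hot = "ky"  [terminal]
6. n2.tag = 15  [a.wid * 3 - 30]
7. n6.wid = 21  [terminal]
8. n1.tag = 29  [29]
9. n9.hot = "uy"  [terminal]
10. n10.fin = 20  [terminal]
11. n8.live = 12  [len(f.hot) + 10]
12. n8.tag = -6  [e.fin * -1 + 14]
13. n8.lim = "uyk"  [f.hot ++ "k"]
14. n8.sig = 10  [len(f.hot) + 8]
15. n12.wid = 26  [terminal]
16. n13.hot = "vm"  [terminal]
17. n14.wid = 28  [terminal]
18. n11.live = 2  [a₁.wid * -2 + 58]
19. n11.tag = 18  [a₀.wid - 8]
20. n11.lim = "vmp"  [f.hot ++ "p"]
21. n11.sig = 10  [10]
22. n7.live = 19  [S₁.sig + 9]
23. n7.tag = 16  [S₂.tag - 2]
24. n7.lim = "uvmp"  ["u" ++ S₂.lim]
25. n7.sig = -7  [S₂.tag * -2 + 29]
26. n0.live = 9  [C.tag - 20]
27. n0.tag = -8  [-8]
28. n0.lim = "uvmpz"  [S₁.lim ++ "z"]
29. n0.sig = 5  [S₁.tag * -2 + 37]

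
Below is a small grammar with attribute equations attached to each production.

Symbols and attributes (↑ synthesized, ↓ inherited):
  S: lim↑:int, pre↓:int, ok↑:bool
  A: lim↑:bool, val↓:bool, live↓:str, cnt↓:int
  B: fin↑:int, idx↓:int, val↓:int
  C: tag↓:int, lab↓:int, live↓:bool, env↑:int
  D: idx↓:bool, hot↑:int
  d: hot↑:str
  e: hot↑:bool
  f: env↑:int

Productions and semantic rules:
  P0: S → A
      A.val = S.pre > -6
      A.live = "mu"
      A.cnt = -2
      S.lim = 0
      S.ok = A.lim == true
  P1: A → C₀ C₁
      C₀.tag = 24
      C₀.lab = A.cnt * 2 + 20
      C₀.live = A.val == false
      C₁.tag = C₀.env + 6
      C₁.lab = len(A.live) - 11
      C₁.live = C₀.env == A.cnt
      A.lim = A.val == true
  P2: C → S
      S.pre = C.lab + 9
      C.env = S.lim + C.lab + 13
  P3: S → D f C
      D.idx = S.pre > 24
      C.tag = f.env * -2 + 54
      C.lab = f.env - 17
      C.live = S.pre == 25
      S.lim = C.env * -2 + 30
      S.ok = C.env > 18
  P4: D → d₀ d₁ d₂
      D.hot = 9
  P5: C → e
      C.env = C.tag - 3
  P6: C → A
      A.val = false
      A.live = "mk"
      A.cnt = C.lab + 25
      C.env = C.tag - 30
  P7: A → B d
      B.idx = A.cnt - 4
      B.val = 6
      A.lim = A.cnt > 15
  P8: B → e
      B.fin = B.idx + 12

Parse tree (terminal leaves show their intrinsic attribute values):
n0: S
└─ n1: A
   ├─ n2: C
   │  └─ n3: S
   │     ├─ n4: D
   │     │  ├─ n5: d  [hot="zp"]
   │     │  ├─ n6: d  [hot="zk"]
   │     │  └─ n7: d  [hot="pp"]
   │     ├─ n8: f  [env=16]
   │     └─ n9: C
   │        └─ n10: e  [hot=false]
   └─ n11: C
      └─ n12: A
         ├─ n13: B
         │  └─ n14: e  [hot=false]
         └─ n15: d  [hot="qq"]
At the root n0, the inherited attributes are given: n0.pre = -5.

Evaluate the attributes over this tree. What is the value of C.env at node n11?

1. n0.pre = -5  [given at root]
2. n1.val = true  [S.pre > -6]
3. n1.live = "mu"  ["mu"]
4. n1.cnt = -2  [-2]
5. n2.tag = 24  [24]
6. n2.lab = 16  [A.cnt * 2 + 20]
7. n2.live = false  [A.val == false]
8. n3.pre = 25  [C.lab + 9]
9. n4.idx = true  [S.pre > 24]
10. n5.hot = "zp"  [terminal]
11. n6.hot = "zk"  [terminal]
12. n7.hot = "pp"  [terminal]
13. n4.hot = 9  [9]
14. n8.env = 16  [terminal]
15. n9.tag = 22  [f.env * -2 + 54]
16. n9.lab = -1  [f.env - 17]
17. n9.live = true  [S.pre == 25]
18. n10.hot = false  [terminal]
19. n9.env = 19  [C.tag - 3]
20. n3.lim = -8  [C.env * -2 + 30]
21. n3.ok = true  [C.env > 18]
22. n2.env = 21  [S.lim + C.lab + 13]
23. n11.tag = 27  [C₀.env + 6]
24. n11.lab = -9  [len(A.live) - 11]
25. n11.live = false  [C₀.env == A.cnt]
26. n12.val = false  [false]
27. n12.live = "mk"  ["mk"]
28. n12.cnt = 16  [C.lab + 25]
29. n13.idx = 12  [A.cnt - 4]
30. n13.val = 6  [6]
31. n14.hot = false  [terminal]
32. n13.fin = 24  [B.idx + 12]
33. n15.hot = "qq"  [terminal]
34. n12.lim = true  [A.cnt > 15]
35. n11.env = -3  [C.tag - 30]
36. n1.lim = true  [A.val == true]
37. n0.lim = 0  [0]
38. n0.ok = true  [A.lim == true]

-3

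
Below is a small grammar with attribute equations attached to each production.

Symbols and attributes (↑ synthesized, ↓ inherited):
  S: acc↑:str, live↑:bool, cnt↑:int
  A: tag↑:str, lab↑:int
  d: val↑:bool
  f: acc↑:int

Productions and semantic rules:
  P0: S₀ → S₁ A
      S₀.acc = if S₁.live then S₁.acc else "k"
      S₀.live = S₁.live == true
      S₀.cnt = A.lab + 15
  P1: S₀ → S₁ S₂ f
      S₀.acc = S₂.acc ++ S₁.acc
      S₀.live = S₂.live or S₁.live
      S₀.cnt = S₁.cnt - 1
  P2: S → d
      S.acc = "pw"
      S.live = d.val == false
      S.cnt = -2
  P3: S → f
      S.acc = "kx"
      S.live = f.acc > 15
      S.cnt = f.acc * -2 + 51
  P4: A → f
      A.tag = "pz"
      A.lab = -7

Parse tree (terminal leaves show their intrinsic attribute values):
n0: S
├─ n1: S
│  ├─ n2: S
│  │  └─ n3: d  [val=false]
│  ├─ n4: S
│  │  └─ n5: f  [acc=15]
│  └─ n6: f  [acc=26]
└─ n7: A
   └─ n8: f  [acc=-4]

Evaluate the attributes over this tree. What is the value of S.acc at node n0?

"kxpw"

1. n3.val = false  [terminal]
2. n2.acc = "pw"  ["pw"]
3. n2.live = true  [d.val == false]
4. n2.cnt = -2  [-2]
5. n5.acc = 15  [terminal]
6. n4.acc = "kx"  ["kx"]
7. n4.live = false  [f.acc > 15]
8. n4.cnt = 21  [f.acc * -2 + 51]
9. n6.acc = 26  [terminal]
10. n1.acc = "kxpw"  [S₂.acc ++ S₁.acc]
11. n1.live = true  [S₂.live or S₁.live]
12. n1.cnt = -3  [S₁.cnt - 1]
13. n8.acc = -4  [terminal]
14. n7.tag = "pz"  ["pz"]
15. n7.lab = -7  [-7]
16. n0.acc = "kxpw"  [if S₁.live then S₁.acc else "k"]
17. n0.live = true  [S₁.live == true]
18. n0.cnt = 8  [A.lab + 15]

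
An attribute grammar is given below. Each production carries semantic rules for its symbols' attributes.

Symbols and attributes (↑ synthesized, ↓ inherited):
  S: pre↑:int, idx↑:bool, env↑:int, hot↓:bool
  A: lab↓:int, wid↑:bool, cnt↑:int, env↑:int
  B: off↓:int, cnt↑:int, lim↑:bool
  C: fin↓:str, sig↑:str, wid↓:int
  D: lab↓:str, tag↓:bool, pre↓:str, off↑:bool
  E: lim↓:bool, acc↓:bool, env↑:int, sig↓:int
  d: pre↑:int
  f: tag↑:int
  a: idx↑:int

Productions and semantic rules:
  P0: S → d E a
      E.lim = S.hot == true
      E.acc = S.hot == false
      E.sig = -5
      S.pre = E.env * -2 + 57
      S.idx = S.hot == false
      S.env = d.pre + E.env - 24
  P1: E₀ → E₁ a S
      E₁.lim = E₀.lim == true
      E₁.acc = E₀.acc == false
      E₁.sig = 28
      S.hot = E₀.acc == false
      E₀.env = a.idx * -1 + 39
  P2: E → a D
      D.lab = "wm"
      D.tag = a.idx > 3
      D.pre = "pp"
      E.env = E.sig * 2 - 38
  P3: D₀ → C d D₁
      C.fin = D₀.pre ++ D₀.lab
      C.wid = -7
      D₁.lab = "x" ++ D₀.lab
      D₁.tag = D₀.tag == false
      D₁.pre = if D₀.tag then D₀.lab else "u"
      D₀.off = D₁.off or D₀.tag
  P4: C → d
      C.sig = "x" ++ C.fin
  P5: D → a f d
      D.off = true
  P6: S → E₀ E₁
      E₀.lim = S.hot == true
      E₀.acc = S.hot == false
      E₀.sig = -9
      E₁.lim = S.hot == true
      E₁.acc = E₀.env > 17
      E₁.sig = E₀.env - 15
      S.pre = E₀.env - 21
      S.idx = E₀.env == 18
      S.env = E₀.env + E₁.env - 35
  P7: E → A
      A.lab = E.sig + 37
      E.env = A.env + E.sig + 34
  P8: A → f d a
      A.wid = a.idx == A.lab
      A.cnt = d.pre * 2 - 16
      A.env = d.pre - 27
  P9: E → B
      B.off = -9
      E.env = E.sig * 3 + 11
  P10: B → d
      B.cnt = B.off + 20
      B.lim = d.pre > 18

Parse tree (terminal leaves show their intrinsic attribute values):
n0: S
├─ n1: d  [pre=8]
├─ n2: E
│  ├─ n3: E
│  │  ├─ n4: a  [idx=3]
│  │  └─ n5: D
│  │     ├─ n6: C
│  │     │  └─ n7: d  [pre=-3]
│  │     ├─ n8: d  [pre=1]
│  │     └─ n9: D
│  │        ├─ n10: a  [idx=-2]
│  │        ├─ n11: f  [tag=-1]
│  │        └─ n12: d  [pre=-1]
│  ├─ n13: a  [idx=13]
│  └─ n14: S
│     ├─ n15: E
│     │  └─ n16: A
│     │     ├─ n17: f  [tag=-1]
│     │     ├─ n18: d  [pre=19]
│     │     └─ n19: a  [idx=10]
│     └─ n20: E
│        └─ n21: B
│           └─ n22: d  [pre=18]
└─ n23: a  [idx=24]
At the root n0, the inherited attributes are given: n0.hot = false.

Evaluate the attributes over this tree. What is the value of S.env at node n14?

-1

1. n0.hot = false  [given at root]
2. n1.pre = 8  [terminal]
3. n2.lim = false  [S.hot == true]
4. n2.acc = true  [S.hot == false]
5. n2.sig = -5  [-5]
6. n3.lim = false  [E₀.lim == true]
7. n3.acc = false  [E₀.acc == false]
8. n3.sig = 28  [28]
9. n4.idx = 3  [terminal]
10. n5.lab = "wm"  ["wm"]
11. n5.tag = false  [a.idx > 3]
12. n5.pre = "pp"  ["pp"]
13. n6.fin = "ppwm"  [D₀.pre ++ D₀.lab]
14. n6.wid = -7  [-7]
15. n7.pre = -3  [terminal]
16. n6.sig = "xppwm"  ["x" ++ C.fin]
17. n8.pre = 1  [terminal]
18. n9.lab = "xwm"  ["x" ++ D₀.lab]
19. n9.tag = true  [D₀.tag == false]
20. n9.pre = "u"  [if D₀.tag then D₀.lab else "u"]
21. n10.idx = -2  [terminal]
22. n11.tag = -1  [terminal]
23. n12.pre = -1  [terminal]
24. n9.off = true  [true]
25. n5.off = true  [D₁.off or D₀.tag]
26. n3.env = 18  [E.sig * 2 - 38]
27. n13.idx = 13  [terminal]
28. n14.hot = false  [E₀.acc == false]
29. n15.lim = false  [S.hot == true]
30. n15.acc = true  [S.hot == false]
31. n15.sig = -9  [-9]
32. n16.lab = 28  [E.sig + 37]
33. n17.tag = -1  [terminal]
34. n18.pre = 19  [terminal]
35. n19.idx = 10  [terminal]
36. n16.wid = false  [a.idx == A.lab]
37. n16.cnt = 22  [d.pre * 2 - 16]
38. n16.env = -8  [d.pre - 27]
39. n15.env = 17  [A.env + E.sig + 34]
40. n20.lim = false  [S.hot == true]
41. n20.acc = false  [E₀.env > 17]
42. n20.sig = 2  [E₀.env - 15]
43. n21.off = -9  [-9]
44. n22.pre = 18  [terminal]
45. n21.cnt = 11  [B.off + 20]
46. n21.lim = false  [d.pre > 18]
47. n20.env = 17  [E.sig * 3 + 11]
48. n14.pre = -4  [E₀.env - 21]
49. n14.idx = false  [E₀.env == 18]
50. n14.env = -1  [E₀.env + E₁.env - 35]
51. n2.env = 26  [a.idx * -1 + 39]
52. n23.idx = 24  [terminal]
53. n0.pre = 5  [E.env * -2 + 57]
54. n0.idx = true  [S.hot == false]
55. n0.env = 10  [d.pre + E.env - 24]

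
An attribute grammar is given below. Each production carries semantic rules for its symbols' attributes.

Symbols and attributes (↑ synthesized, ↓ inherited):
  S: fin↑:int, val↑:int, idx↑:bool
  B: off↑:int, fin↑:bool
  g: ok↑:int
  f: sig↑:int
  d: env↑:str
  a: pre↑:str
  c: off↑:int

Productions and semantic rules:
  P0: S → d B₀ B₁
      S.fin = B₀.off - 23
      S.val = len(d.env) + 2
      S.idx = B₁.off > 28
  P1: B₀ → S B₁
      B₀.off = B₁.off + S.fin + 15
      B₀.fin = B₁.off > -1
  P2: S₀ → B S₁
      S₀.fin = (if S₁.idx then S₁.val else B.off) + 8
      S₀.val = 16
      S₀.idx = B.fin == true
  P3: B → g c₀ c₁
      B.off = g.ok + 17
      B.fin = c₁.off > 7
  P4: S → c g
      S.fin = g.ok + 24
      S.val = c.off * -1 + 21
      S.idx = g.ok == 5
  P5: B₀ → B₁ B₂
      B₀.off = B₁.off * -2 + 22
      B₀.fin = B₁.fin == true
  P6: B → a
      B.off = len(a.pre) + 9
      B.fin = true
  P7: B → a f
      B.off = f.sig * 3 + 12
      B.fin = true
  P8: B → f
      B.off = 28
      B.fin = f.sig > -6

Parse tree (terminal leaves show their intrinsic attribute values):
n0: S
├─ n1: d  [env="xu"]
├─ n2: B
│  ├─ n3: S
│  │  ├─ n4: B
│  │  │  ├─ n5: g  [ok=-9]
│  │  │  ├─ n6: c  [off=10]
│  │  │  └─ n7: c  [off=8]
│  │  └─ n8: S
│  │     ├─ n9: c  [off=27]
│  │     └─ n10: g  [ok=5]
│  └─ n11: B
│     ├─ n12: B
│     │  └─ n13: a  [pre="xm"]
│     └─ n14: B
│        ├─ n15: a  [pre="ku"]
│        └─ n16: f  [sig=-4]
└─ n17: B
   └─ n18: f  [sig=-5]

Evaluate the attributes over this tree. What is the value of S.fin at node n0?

-6

1. n1.env = "xu"  [terminal]
2. n5.ok = -9  [terminal]
3. n6.off = 10  [terminal]
4. n7.off = 8  [terminal]
5. n4.off = 8  [g.ok + 17]
6. n4.fin = true  [c₁.off > 7]
7. n9.off = 27  [terminal]
8. n10.ok = 5  [terminal]
9. n8.fin = 29  [g.ok + 24]
10. n8.val = -6  [c.off * -1 + 21]
11. n8.idx = true  [g.ok == 5]
12. n3.fin = 2  [(if S₁.idx then S₁.val else B.off) + 8]
13. n3.val = 16  [16]
14. n3.idx = true  [B.fin == true]
15. n13.pre = "xm"  [terminal]
16. n12.off = 11  [len(a.pre) + 9]
17. n12.fin = true  [true]
18. n15.pre = "ku"  [terminal]
19. n16.sig = -4  [terminal]
20. n14.off = 0  [f.sig * 3 + 12]
21. n14.fin = true  [true]
22. n11.off = 0  [B₁.off * -2 + 22]
23. n11.fin = true  [B₁.fin == true]
24. n2.off = 17  [B₁.off + S.fin + 15]
25. n2.fin = true  [B₁.off > -1]
26. n18.sig = -5  [terminal]
27. n17.off = 28  [28]
28. n17.fin = true  [f.sig > -6]
29. n0.fin = -6  [B₀.off - 23]
30. n0.val = 4  [len(d.env) + 2]
31. n0.idx = false  [B₁.off > 28]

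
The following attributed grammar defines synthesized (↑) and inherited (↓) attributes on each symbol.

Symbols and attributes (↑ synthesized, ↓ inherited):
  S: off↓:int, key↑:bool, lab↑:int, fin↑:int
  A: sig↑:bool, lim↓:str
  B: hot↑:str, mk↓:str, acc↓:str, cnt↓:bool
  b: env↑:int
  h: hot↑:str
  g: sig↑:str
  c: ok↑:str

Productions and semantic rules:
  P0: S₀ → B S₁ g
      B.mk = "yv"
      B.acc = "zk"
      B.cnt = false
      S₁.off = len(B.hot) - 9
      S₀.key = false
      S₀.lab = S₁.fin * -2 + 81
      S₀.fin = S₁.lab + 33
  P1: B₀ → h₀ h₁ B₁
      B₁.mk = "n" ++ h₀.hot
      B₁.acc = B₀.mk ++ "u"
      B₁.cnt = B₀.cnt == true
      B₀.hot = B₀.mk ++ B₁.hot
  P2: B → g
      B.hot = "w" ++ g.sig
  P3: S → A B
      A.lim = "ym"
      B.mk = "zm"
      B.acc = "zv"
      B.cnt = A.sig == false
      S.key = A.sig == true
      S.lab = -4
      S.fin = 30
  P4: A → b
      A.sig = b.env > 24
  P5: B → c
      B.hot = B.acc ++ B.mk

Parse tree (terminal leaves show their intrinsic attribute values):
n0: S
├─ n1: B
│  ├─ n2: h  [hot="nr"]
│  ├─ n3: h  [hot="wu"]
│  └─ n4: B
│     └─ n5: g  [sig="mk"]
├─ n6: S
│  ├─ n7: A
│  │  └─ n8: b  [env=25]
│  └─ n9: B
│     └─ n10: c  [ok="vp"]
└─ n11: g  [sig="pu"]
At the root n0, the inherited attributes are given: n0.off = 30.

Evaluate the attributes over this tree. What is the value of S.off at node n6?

-4

1. n0.off = 30  [given at root]
2. n1.mk = "yv"  ["yv"]
3. n1.acc = "zk"  ["zk"]
4. n1.cnt = false  [false]
5. n2.hot = "nr"  [terminal]
6. n3.hot = "wu"  [terminal]
7. n4.mk = "nnr"  ["n" ++ h₀.hot]
8. n4.acc = "yvu"  [B₀.mk ++ "u"]
9. n4.cnt = false  [B₀.cnt == true]
10. n5.sig = "mk"  [terminal]
11. n4.hot = "wmk"  ["w" ++ g.sig]
12. n1.hot = "yvwmk"  [B₀.mk ++ B₁.hot]
13. n6.off = -4  [len(B.hot) - 9]
14. n7.lim = "ym"  ["ym"]
15. n8.env = 25  [terminal]
16. n7.sig = true  [b.env > 24]
17. n9.mk = "zm"  ["zm"]
18. n9.acc = "zv"  ["zv"]
19. n9.cnt = false  [A.sig == false]
20. n10.ok = "vp"  [terminal]
21. n9.hot = "zvzm"  [B.acc ++ B.mk]
22. n6.key = true  [A.sig == true]
23. n6.lab = -4  [-4]
24. n6.fin = 30  [30]
25. n11.sig = "pu"  [terminal]
26. n0.key = false  [false]
27. n0.lab = 21  [S₁.fin * -2 + 81]
28. n0.fin = 29  [S₁.lab + 33]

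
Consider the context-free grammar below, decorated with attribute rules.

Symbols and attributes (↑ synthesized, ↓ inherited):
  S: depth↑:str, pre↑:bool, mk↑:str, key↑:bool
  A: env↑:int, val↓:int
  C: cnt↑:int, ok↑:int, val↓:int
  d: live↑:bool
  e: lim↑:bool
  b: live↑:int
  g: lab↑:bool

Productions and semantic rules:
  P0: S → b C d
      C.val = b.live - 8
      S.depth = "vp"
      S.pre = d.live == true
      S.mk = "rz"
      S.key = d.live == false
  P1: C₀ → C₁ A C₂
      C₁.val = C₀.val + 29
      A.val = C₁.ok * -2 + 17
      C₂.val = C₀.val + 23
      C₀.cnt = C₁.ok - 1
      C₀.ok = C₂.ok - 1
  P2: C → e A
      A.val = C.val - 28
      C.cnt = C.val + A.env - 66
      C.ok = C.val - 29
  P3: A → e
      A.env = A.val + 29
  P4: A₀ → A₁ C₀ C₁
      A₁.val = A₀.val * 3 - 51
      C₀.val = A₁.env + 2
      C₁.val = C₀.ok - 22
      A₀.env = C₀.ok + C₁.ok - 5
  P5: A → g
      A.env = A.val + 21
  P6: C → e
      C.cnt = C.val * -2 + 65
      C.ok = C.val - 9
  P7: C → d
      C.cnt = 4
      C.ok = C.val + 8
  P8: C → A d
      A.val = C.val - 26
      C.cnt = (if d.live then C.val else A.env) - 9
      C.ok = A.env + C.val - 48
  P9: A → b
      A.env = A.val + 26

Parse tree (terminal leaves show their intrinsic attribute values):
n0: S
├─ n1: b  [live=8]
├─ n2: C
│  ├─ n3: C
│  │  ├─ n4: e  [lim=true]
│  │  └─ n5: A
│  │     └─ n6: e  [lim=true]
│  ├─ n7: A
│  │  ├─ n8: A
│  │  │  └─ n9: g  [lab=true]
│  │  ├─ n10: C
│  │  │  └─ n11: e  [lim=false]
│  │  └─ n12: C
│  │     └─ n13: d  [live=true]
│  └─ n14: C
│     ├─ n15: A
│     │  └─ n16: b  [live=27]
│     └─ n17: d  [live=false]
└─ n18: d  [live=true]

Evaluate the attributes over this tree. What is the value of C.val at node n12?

-8

1. n1.live = 8  [terminal]
2. n2.val = 0  [b.live - 8]
3. n3.val = 29  [C₀.val + 29]
4. n4.lim = true  [terminal]
5. n5.val = 1  [C.val - 28]
6. n6.lim = true  [terminal]
7. n5.env = 30  [A.val + 29]
8. n3.cnt = -7  [C.val + A.env - 66]
9. n3.ok = 0  [C.val - 29]
10. n7.val = 17  [C₁.ok * -2 + 17]
11. n8.val = 0  [A₀.val * 3 - 51]
12. n9.lab = true  [terminal]
13. n8.env = 21  [A.val + 21]
14. n10.val = 23  [A₁.env + 2]
15. n11.lim = false  [terminal]
16. n10.cnt = 19  [C.val * -2 + 65]
17. n10.ok = 14  [C.val - 9]
18. n12.val = -8  [C₀.ok - 22]
19. n13.live = true  [terminal]
20. n12.cnt = 4  [4]
21. n12.ok = 0  [C.val + 8]
22. n7.env = 9  [C₀.ok + C₁.ok - 5]
23. n14.val = 23  [C₀.val + 23]
24. n15.val = -3  [C.val - 26]
25. n16.live = 27  [terminal]
26. n15.env = 23  [A.val + 26]
27. n17.live = false  [terminal]
28. n14.cnt = 14  [(if d.live then C.val else A.env) - 9]
29. n14.ok = -2  [A.env + C.val - 48]
30. n2.cnt = -1  [C₁.ok - 1]
31. n2.ok = -3  [C₂.ok - 1]
32. n18.live = true  [terminal]
33. n0.depth = "vp"  ["vp"]
34. n0.pre = true  [d.live == true]
35. n0.mk = "rz"  ["rz"]
36. n0.key = false  [d.live == false]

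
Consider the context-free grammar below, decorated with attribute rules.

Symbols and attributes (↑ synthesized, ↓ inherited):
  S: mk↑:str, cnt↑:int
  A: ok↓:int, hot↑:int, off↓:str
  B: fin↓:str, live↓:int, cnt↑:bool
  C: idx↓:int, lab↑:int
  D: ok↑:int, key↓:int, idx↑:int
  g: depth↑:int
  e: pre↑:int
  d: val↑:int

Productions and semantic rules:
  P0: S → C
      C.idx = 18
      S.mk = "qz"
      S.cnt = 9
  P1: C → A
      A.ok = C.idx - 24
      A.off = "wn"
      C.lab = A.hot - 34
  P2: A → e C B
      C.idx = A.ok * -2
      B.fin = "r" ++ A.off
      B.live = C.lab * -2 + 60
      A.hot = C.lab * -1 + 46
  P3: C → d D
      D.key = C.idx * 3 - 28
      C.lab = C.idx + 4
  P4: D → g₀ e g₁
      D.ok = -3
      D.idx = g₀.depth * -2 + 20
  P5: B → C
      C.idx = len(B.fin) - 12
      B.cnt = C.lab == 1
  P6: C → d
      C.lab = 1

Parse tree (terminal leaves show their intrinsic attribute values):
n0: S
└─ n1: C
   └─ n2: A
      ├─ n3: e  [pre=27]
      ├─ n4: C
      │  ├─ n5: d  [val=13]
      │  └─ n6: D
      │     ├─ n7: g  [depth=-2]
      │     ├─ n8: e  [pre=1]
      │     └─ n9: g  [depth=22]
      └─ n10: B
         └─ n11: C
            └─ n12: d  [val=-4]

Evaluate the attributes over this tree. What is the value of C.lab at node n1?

-4

1. n1.idx = 18  [18]
2. n2.ok = -6  [C.idx - 24]
3. n2.off = "wn"  ["wn"]
4. n3.pre = 27  [terminal]
5. n4.idx = 12  [A.ok * -2]
6. n5.val = 13  [terminal]
7. n6.key = 8  [C.idx * 3 - 28]
8. n7.depth = -2  [terminal]
9. n8.pre = 1  [terminal]
10. n9.depth = 22  [terminal]
11. n6.ok = -3  [-3]
12. n6.idx = 24  [g₀.depth * -2 + 20]
13. n4.lab = 16  [C.idx + 4]
14. n10.fin = "rwn"  ["r" ++ A.off]
15. n10.live = 28  [C.lab * -2 + 60]
16. n11.idx = -9  [len(B.fin) - 12]
17. n12.val = -4  [terminal]
18. n11.lab = 1  [1]
19. n10.cnt = true  [C.lab == 1]
20. n2.hot = 30  [C.lab * -1 + 46]
21. n1.lab = -4  [A.hot - 34]
22. n0.mk = "qz"  ["qz"]
23. n0.cnt = 9  [9]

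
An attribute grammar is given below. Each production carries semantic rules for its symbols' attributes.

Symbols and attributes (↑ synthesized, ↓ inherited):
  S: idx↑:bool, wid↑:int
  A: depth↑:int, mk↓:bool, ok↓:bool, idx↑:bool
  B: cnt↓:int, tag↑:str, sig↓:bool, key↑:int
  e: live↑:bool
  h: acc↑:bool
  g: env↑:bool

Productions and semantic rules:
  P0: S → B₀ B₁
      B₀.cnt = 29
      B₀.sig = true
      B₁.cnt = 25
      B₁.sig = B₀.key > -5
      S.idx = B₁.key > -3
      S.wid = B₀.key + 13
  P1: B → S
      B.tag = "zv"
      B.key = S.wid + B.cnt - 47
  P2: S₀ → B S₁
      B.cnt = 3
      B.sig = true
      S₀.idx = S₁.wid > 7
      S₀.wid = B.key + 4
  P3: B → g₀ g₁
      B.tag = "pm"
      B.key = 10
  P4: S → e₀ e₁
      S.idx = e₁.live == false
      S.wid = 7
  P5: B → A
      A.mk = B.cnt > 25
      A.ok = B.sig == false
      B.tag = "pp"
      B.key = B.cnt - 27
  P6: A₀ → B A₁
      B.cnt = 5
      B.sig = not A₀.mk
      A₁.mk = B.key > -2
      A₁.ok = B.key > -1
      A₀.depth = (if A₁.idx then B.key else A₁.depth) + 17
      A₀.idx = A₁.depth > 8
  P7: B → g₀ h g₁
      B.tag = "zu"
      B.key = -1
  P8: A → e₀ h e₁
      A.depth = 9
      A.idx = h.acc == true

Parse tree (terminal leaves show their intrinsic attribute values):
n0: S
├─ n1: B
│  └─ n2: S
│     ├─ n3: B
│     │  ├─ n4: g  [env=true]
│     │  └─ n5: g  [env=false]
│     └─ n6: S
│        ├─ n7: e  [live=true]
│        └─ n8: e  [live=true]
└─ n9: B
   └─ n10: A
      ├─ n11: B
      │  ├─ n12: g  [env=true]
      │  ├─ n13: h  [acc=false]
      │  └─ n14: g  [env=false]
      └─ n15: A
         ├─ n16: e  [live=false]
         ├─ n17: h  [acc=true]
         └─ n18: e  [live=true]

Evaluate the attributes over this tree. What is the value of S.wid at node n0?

9

1. n1.cnt = 29  [29]
2. n1.sig = true  [true]
3. n3.cnt = 3  [3]
4. n3.sig = true  [true]
5. n4.env = true  [terminal]
6. n5.env = false  [terminal]
7. n3.tag = "pm"  ["pm"]
8. n3.key = 10  [10]
9. n7.live = true  [terminal]
10. n8.live = true  [terminal]
11. n6.idx = false  [e₁.live == false]
12. n6.wid = 7  [7]
13. n2.idx = false  [S₁.wid > 7]
14. n2.wid = 14  [B.key + 4]
15. n1.tag = "zv"  ["zv"]
16. n1.key = -4  [S.wid + B.cnt - 47]
17. n9.cnt = 25  [25]
18. n9.sig = true  [B₀.key > -5]
19. n10.mk = false  [B.cnt > 25]
20. n10.ok = false  [B.sig == false]
21. n11.cnt = 5  [5]
22. n11.sig = true  [not A₀.mk]
23. n12.env = true  [terminal]
24. n13.acc = false  [terminal]
25. n14.env = false  [terminal]
26. n11.tag = "zu"  ["zu"]
27. n11.key = -1  [-1]
28. n15.mk = true  [B.key > -2]
29. n15.ok = false  [B.key > -1]
30. n16.live = false  [terminal]
31. n17.acc = true  [terminal]
32. n18.live = true  [terminal]
33. n15.depth = 9  [9]
34. n15.idx = true  [h.acc == true]
35. n10.depth = 16  [(if A₁.idx then B.key else A₁.depth) + 17]
36. n10.idx = true  [A₁.depth > 8]
37. n9.tag = "pp"  ["pp"]
38. n9.key = -2  [B.cnt - 27]
39. n0.idx = true  [B₁.key > -3]
40. n0.wid = 9  [B₀.key + 13]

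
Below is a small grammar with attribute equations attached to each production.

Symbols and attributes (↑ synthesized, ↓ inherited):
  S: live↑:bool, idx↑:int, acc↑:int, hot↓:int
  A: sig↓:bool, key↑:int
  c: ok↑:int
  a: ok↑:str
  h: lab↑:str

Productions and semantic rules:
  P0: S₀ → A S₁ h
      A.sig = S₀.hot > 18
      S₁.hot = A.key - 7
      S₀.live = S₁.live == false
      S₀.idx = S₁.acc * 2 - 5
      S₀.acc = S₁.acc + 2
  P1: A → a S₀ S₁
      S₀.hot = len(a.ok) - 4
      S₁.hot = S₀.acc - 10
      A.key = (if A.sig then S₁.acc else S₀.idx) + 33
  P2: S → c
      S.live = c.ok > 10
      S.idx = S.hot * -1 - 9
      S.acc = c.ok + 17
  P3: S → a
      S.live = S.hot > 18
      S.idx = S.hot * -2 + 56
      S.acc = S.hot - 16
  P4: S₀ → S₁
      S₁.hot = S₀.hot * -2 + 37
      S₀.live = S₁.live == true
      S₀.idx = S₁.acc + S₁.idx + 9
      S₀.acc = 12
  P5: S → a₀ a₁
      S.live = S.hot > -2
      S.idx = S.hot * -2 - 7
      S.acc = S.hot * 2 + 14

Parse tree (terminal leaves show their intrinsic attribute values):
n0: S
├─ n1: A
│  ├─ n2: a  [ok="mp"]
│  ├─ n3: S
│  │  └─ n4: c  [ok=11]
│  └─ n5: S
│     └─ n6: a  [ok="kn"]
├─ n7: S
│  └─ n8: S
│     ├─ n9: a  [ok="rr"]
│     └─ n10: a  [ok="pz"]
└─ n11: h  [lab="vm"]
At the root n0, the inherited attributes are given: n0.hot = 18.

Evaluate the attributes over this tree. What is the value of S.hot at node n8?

-1

1. n0.hot = 18  [given at root]
2. n1.sig = false  [S₀.hot > 18]
3. n2.ok = "mp"  [terminal]
4. n3.hot = -2  [len(a.ok) - 4]
5. n4.ok = 11  [terminal]
6. n3.live = true  [c.ok > 10]
7. n3.idx = -7  [S.hot * -1 - 9]
8. n3.acc = 28  [c.ok + 17]
9. n5.hot = 18  [S₀.acc - 10]
10. n6.ok = "kn"  [terminal]
11. n5.live = false  [S.hot > 18]
12. n5.idx = 20  [S.hot * -2 + 56]
13. n5.acc = 2  [S.hot - 16]
14. n1.key = 26  [(if A.sig then S₁.acc else S₀.idx) + 33]
15. n7.hot = 19  [A.key - 7]
16. n8.hot = -1  [S₀.hot * -2 + 37]
17. n9.ok = "rr"  [terminal]
18. n10.ok = "pz"  [terminal]
19. n8.live = true  [S.hot > -2]
20. n8.idx = -5  [S.hot * -2 - 7]
21. n8.acc = 12  [S.hot * 2 + 14]
22. n7.live = true  [S₁.live == true]
23. n7.idx = 16  [S₁.acc + S₁.idx + 9]
24. n7.acc = 12  [12]
25. n11.lab = "vm"  [terminal]
26. n0.live = false  [S₁.live == false]
27. n0.idx = 19  [S₁.acc * 2 - 5]
28. n0.acc = 14  [S₁.acc + 2]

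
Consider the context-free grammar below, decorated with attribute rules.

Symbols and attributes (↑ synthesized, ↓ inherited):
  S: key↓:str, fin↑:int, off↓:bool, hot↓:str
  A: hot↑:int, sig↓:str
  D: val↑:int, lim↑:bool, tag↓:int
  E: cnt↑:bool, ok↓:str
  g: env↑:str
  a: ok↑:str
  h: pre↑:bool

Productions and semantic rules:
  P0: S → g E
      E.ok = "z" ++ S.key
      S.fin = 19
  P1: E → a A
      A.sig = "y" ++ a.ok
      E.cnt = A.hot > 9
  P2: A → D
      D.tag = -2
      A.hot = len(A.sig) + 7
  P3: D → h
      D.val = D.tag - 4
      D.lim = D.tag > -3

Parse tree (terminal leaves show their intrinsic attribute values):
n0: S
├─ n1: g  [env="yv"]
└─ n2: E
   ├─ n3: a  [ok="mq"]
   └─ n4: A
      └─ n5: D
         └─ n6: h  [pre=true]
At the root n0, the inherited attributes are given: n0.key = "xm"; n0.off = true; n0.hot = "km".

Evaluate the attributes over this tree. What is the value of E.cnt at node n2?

1. n0.key = "xm"  [given at root]
2. n0.off = true  [given at root]
3. n0.hot = "km"  [given at root]
4. n1.env = "yv"  [terminal]
5. n2.ok = "zxm"  ["z" ++ S.key]
6. n3.ok = "mq"  [terminal]
7. n4.sig = "ymq"  ["y" ++ a.ok]
8. n5.tag = -2  [-2]
9. n6.pre = true  [terminal]
10. n5.val = -6  [D.tag - 4]
11. n5.lim = true  [D.tag > -3]
12. n4.hot = 10  [len(A.sig) + 7]
13. n2.cnt = true  [A.hot > 9]
14. n0.fin = 19  [19]

true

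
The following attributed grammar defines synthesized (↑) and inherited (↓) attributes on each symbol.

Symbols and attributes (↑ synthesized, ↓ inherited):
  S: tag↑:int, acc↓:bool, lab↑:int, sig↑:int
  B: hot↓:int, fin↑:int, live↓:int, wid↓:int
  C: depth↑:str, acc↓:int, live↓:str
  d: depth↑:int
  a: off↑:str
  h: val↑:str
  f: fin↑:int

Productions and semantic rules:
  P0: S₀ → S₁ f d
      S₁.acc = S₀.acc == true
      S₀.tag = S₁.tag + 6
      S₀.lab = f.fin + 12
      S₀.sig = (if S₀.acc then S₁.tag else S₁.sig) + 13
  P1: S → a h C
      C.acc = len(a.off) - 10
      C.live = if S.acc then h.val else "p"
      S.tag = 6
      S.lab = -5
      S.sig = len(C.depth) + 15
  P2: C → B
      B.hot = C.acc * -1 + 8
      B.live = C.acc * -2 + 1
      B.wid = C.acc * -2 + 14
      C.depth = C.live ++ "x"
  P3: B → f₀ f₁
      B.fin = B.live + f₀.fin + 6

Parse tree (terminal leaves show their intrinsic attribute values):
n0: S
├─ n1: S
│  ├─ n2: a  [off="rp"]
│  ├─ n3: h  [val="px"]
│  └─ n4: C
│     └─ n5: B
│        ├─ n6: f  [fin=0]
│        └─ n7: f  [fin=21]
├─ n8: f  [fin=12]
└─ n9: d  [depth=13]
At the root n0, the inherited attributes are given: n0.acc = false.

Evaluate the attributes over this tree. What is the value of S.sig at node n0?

30

1. n0.acc = false  [given at root]
2. n1.acc = false  [S₀.acc == true]
3. n2.off = "rp"  [terminal]
4. n3.val = "px"  [terminal]
5. n4.acc = -8  [len(a.off) - 10]
6. n4.live = "p"  [if S.acc then h.val else "p"]
7. n5.hot = 16  [C.acc * -1 + 8]
8. n5.live = 17  [C.acc * -2 + 1]
9. n5.wid = 30  [C.acc * -2 + 14]
10. n6.fin = 0  [terminal]
11. n7.fin = 21  [terminal]
12. n5.fin = 23  [B.live + f₀.fin + 6]
13. n4.depth = "px"  [C.live ++ "x"]
14. n1.tag = 6  [6]
15. n1.lab = -5  [-5]
16. n1.sig = 17  [len(C.depth) + 15]
17. n8.fin = 12  [terminal]
18. n9.depth = 13  [terminal]
19. n0.tag = 12  [S₁.tag + 6]
20. n0.lab = 24  [f.fin + 12]
21. n0.sig = 30  [(if S₀.acc then S₁.tag else S₁.sig) + 13]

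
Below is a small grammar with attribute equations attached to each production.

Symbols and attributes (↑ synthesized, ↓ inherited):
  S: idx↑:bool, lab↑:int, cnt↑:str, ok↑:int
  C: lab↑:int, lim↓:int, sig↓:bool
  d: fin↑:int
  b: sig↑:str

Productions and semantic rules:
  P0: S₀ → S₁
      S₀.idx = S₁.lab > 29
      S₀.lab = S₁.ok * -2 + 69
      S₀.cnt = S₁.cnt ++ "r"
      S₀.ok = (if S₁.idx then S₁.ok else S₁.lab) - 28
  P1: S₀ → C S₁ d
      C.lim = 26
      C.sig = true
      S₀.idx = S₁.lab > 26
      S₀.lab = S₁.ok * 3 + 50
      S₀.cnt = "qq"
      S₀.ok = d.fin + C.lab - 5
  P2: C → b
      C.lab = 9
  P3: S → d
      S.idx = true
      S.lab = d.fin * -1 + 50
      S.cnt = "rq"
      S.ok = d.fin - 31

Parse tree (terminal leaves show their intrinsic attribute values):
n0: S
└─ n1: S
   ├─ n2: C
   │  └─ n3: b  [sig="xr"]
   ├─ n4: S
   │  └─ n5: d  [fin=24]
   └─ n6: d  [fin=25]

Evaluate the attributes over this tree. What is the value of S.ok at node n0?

1

1. n2.lim = 26  [26]
2. n2.sig = true  [true]
3. n3.sig = "xr"  [terminal]
4. n2.lab = 9  [9]
5. n5.fin = 24  [terminal]
6. n4.idx = true  [true]
7. n4.lab = 26  [d.fin * -1 + 50]
8. n4.cnt = "rq"  ["rq"]
9. n4.ok = -7  [d.fin - 31]
10. n6.fin = 25  [terminal]
11. n1.idx = false  [S₁.lab > 26]
12. n1.lab = 29  [S₁.ok * 3 + 50]
13. n1.cnt = "qq"  ["qq"]
14. n1.ok = 29  [d.fin + C.lab - 5]
15. n0.idx = false  [S₁.lab > 29]
16. n0.lab = 11  [S₁.ok * -2 + 69]
17. n0.cnt = "qqr"  [S₁.cnt ++ "r"]
18. n0.ok = 1  [(if S₁.idx then S₁.ok else S₁.lab) - 28]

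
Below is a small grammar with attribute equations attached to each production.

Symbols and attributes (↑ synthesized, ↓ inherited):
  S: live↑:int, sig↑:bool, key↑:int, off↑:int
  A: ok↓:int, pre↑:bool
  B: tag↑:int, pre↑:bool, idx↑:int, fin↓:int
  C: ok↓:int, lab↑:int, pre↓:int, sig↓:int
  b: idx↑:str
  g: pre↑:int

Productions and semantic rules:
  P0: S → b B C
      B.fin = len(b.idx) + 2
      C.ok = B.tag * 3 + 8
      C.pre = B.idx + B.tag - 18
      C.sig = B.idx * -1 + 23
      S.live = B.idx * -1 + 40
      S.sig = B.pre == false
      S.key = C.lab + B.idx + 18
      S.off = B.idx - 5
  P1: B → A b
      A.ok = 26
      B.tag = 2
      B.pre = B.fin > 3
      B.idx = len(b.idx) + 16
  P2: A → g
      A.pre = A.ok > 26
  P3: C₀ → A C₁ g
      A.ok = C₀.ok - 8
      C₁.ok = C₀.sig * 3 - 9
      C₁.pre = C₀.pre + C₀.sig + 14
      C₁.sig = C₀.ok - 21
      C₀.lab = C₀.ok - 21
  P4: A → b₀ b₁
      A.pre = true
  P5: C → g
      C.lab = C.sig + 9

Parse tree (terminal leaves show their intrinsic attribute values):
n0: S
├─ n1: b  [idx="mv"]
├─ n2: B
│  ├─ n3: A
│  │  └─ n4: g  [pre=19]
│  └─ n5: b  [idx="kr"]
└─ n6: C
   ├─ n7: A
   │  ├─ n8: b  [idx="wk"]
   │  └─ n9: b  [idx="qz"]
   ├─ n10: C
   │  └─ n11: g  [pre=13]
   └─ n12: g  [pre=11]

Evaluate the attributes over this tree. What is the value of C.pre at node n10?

1. n1.idx = "mv"  [terminal]
2. n2.fin = 4  [len(b.idx) + 2]
3. n3.ok = 26  [26]
4. n4.pre = 19  [terminal]
5. n3.pre = false  [A.ok > 26]
6. n5.idx = "kr"  [terminal]
7. n2.tag = 2  [2]
8. n2.pre = true  [B.fin > 3]
9. n2.idx = 18  [len(b.idx) + 16]
10. n6.ok = 14  [B.tag * 3 + 8]
11. n6.pre = 2  [B.idx + B.tag - 18]
12. n6.sig = 5  [B.idx * -1 + 23]
13. n7.ok = 6  [C₀.ok - 8]
14. n8.idx = "wk"  [terminal]
15. n9.idx = "qz"  [terminal]
16. n7.pre = true  [true]
17. n10.ok = 6  [C₀.sig * 3 - 9]
18. n10.pre = 21  [C₀.pre + C₀.sig + 14]
19. n10.sig = -7  [C₀.ok - 21]
20. n11.pre = 13  [terminal]
21. n10.lab = 2  [C.sig + 9]
22. n12.pre = 11  [terminal]
23. n6.lab = -7  [C₀.ok - 21]
24. n0.live = 22  [B.idx * -1 + 40]
25. n0.sig = false  [B.pre == false]
26. n0.key = 29  [C.lab + B.idx + 18]
27. n0.off = 13  [B.idx - 5]

21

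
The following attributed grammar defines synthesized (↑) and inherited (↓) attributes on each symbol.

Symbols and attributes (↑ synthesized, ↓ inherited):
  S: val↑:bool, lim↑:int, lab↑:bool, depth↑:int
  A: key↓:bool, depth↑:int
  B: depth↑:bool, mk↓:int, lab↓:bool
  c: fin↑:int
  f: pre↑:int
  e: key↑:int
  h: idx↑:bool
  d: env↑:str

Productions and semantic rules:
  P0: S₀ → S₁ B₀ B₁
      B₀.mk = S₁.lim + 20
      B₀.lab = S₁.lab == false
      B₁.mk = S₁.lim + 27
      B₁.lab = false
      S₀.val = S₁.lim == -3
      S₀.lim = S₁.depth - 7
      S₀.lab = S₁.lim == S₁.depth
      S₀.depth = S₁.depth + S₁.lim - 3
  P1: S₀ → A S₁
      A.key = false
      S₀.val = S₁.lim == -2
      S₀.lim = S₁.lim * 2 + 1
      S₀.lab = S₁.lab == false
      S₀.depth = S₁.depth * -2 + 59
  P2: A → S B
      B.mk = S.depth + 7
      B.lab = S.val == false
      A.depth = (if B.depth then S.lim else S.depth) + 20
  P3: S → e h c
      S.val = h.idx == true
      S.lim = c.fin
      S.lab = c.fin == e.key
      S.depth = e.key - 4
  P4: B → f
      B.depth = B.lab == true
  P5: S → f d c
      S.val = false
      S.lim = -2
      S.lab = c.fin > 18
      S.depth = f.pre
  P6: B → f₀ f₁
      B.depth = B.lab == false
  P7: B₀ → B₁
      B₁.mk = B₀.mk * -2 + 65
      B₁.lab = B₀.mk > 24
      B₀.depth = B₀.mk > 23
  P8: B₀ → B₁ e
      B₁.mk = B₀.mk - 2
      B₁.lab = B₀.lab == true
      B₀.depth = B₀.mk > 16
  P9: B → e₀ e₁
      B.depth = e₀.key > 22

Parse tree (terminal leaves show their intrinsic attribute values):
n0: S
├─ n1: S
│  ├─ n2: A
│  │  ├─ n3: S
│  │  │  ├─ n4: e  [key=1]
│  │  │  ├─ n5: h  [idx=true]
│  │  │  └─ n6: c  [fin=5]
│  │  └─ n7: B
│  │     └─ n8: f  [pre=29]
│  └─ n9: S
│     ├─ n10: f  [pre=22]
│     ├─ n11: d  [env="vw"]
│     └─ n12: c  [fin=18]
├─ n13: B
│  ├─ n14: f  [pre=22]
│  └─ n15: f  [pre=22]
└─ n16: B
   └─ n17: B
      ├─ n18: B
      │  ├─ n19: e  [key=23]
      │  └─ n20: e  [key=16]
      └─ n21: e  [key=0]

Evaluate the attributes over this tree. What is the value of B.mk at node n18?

15

1. n2.key = false  [false]
2. n4.key = 1  [terminal]
3. n5.idx = true  [terminal]
4. n6.fin = 5  [terminal]
5. n3.val = true  [h.idx == true]
6. n3.lim = 5  [c.fin]
7. n3.lab = false  [c.fin == e.key]
8. n3.depth = -3  [e.key - 4]
9. n7.mk = 4  [S.depth + 7]
10. n7.lab = false  [S.val == false]
11. n8.pre = 29  [terminal]
12. n7.depth = false  [B.lab == true]
13. n2.depth = 17  [(if B.depth then S.lim else S.depth) + 20]
14. n10.pre = 22  [terminal]
15. n11.env = "vw"  [terminal]
16. n12.fin = 18  [terminal]
17. n9.val = false  [false]
18. n9.lim = -2  [-2]
19. n9.lab = false  [c.fin > 18]
20. n9.depth = 22  [f.pre]
21. n1.val = true  [S₁.lim == -2]
22. n1.lim = -3  [S₁.lim * 2 + 1]
23. n1.lab = true  [S₁.lab == false]
24. n1.depth = 15  [S₁.depth * -2 + 59]
25. n13.mk = 17  [S₁.lim + 20]
26. n13.lab = false  [S₁.lab == false]
27. n14.pre = 22  [terminal]
28. n15.pre = 22  [terminal]
29. n13.depth = true  [B.lab == false]
30. n16.mk = 24  [S₁.lim + 27]
31. n16.lab = false  [false]
32. n17.mk = 17  [B₀.mk * -2 + 65]
33. n17.lab = false  [B₀.mk > 24]
34. n18.mk = 15  [B₀.mk - 2]
35. n18.lab = false  [B₀.lab == true]
36. n19.key = 23  [terminal]
37. n20.key = 16  [terminal]
38. n18.depth = true  [e₀.key > 22]
39. n21.key = 0  [terminal]
40. n17.depth = true  [B₀.mk > 16]
41. n16.depth = true  [B₀.mk > 23]
42. n0.val = true  [S₁.lim == -3]
43. n0.lim = 8  [S₁.depth - 7]
44. n0.lab = false  [S₁.lim == S₁.depth]
45. n0.depth = 9  [S₁.depth + S₁.lim - 3]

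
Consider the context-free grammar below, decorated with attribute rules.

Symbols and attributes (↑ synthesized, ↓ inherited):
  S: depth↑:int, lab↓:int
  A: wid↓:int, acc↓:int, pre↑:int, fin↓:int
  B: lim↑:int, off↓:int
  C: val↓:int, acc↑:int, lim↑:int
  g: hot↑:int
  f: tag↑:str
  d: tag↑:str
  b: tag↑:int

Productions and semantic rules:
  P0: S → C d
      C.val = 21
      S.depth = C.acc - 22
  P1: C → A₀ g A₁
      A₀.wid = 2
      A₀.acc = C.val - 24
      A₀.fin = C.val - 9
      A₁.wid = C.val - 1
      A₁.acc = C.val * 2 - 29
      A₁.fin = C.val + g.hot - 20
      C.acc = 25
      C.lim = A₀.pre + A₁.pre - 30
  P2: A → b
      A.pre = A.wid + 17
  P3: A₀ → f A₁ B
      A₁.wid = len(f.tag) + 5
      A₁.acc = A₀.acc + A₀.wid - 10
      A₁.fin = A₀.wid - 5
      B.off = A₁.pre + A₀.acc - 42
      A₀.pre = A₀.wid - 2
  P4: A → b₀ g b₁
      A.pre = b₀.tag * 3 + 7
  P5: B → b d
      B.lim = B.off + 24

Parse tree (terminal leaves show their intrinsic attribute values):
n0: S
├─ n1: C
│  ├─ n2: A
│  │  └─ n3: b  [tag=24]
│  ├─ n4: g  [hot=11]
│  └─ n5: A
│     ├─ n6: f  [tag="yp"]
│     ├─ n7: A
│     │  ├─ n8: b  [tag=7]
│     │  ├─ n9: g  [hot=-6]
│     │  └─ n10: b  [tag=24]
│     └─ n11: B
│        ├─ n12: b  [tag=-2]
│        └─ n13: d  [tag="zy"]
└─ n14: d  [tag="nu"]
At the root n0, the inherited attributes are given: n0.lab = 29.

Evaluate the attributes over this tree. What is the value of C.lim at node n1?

7

1. n0.lab = 29  [given at root]
2. n1.val = 21  [21]
3. n2.wid = 2  [2]
4. n2.acc = -3  [C.val - 24]
5. n2.fin = 12  [C.val - 9]
6. n3.tag = 24  [terminal]
7. n2.pre = 19  [A.wid + 17]
8. n4.hot = 11  [terminal]
9. n5.wid = 20  [C.val - 1]
10. n5.acc = 13  [C.val * 2 - 29]
11. n5.fin = 12  [C.val + g.hot - 20]
12. n6.tag = "yp"  [terminal]
13. n7.wid = 7  [len(f.tag) + 5]
14. n7.acc = 23  [A₀.acc + A₀.wid - 10]
15. n7.fin = 15  [A₀.wid - 5]
16. n8.tag = 7  [terminal]
17. n9.hot = -6  [terminal]
18. n10.tag = 24  [terminal]
19. n7.pre = 28  [b₀.tag * 3 + 7]
20. n11.off = -1  [A₁.pre + A₀.acc - 42]
21. n12.tag = -2  [terminal]
22. n13.tag = "zy"  [terminal]
23. n11.lim = 23  [B.off + 24]
24. n5.pre = 18  [A₀.wid - 2]
25. n1.acc = 25  [25]
26. n1.lim = 7  [A₀.pre + A₁.pre - 30]
27. n14.tag = "nu"  [terminal]
28. n0.depth = 3  [C.acc - 22]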